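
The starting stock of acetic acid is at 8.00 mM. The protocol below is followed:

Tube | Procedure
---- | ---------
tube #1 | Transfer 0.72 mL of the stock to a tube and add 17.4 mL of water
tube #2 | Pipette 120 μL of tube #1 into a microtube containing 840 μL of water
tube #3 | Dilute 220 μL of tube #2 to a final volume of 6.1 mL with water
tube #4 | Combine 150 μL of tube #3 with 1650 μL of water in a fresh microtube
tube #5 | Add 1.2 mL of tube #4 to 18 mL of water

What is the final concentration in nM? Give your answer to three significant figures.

7.46 nM

Step 1: 0.72 mL + 17.4 mL = 18.12 mL total → factor 18.12/0.72 = 25.167
Step 2: 120 μL + 840 μL = 960 μL total → factor 960/120 = 8
Step 3: 220 μL brought to 6.1 mL → factor 6100/220 = 27.727
Step 4: 150 μL + 1650 μL = 1800 μL total → factor 1800/150 = 12
Step 5: 1.2 mL + 18 mL = 19.2 mL total → factor 19.2/1.2 = 16
Overall dilution factor = 25.167 × 8 × 27.727 × 12 × 16 = 1.0718 × 10^6
Final = 8.00 mM / 1.0718 × 10^6 = 7.464 × 10^-6 mM = 7.46 nM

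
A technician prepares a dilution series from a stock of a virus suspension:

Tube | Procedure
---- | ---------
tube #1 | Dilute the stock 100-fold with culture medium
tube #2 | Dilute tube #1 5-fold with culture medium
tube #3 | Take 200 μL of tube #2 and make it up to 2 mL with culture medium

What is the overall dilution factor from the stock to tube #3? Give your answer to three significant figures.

Step 1: 100-fold → factor 100
Step 2: 5-fold → factor 5
Step 3: 200 μL brought to 2 mL → factor 2000/200 = 10
Overall dilution factor = 100 × 5 × 10 = 5000

5.00 × 10^3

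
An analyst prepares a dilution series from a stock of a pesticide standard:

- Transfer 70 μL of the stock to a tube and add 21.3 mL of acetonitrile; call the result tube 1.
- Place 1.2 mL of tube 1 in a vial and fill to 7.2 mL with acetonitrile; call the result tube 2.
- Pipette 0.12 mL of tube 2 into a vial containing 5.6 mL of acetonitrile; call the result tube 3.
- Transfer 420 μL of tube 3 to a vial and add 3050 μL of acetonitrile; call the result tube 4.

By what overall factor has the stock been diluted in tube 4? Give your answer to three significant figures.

7.21 × 10^5

Step 1: 70 μL + 21.3 mL = 21370 μL total → factor 21370/70 = 305.29
Step 2: 1.2 mL brought to 7.2 mL → factor 7.2/1.2 = 6
Step 3: 0.12 mL + 5.6 mL = 5.72 mL total → factor 5.72/0.12 = 47.667
Step 4: 420 μL + 3050 μL = 3470 μL total → factor 3470/420 = 8.2619
Overall dilution factor = 305.29 × 6 × 47.667 × 8.2619 = 7.2136 × 10^5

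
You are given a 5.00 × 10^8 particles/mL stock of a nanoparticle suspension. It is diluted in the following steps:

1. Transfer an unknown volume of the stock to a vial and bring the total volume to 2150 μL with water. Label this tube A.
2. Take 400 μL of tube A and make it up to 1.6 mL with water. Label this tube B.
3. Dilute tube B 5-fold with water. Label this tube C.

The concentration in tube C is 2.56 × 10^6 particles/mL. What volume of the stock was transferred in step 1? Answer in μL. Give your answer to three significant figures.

Step 1: v brought to 2150 μL → factor = 2150 μL/v
Step 2: 400 μL brought to 1.6 mL → factor 1600/400 = 4
Step 3: 5-fold → factor 5
Product of known-step factors = 20
Overall factor = 5.00 × 10^8 particles/mL / (2.56 × 10^6 particles/mL) = 195.31
Step-1 factor = 195.31 / 20 = 9.7656
v = 2150 μL / 9.7656 = 220 μL

220 μL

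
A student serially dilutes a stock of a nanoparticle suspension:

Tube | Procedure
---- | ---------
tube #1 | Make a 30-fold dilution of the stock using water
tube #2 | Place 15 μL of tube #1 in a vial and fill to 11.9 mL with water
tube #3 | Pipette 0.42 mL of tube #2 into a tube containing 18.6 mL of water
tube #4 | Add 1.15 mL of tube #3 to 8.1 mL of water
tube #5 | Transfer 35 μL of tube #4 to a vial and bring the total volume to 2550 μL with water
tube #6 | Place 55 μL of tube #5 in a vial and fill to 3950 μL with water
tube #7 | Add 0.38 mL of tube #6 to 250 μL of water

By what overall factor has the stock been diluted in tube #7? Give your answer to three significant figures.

7.52 × 10^10

Step 1: 30-fold → factor 30
Step 2: 15 μL brought to 11.9 mL → factor 11900/15 = 793.33
Step 3: 0.42 mL + 18.6 mL = 19.02 mL total → factor 19.02/0.42 = 45.286
Step 4: 1.15 mL + 8.1 mL = 9.25 mL total → factor 9.25/1.15 = 8.0435
Step 5: 35 μL brought to 2550 μL → factor 2550/35 = 72.857
Step 6: 55 μL brought to 3950 μL → factor 3950/55 = 71.818
Step 7: 0.38 mL + 250 μL = 0.63 mL total → factor 0.63/0.38 = 1.6579
Overall dilution factor = 30 × 793.33 × 45.286 × 8.0435 × 72.857 × 71.818 × 1.6579 = 7.5205 × 10^10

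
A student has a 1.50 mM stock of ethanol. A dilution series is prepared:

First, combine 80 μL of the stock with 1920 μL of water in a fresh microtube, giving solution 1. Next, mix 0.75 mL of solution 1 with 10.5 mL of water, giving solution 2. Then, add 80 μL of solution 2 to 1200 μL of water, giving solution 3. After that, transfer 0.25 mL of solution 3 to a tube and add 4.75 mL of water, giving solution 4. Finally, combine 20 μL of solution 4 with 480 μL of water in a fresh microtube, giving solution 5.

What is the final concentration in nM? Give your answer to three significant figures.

Step 1: 80 μL + 1920 μL = 2000 μL total → factor 2000/80 = 25
Step 2: 0.75 mL + 10.5 mL = 11.25 mL total → factor 11.25/0.75 = 15
Step 3: 80 μL + 1200 μL = 1280 μL total → factor 1280/80 = 16
Step 4: 0.25 mL + 4.75 mL = 5 mL total → factor 5/0.25 = 20
Step 5: 20 μL + 480 μL = 500 μL total → factor 500/20 = 25
Overall dilution factor = 25 × 15 × 16 × 20 × 25 = 3 × 10^6
Final = 1.50 mM / 3 × 10^6 = 5.000 × 10^-7 mM = 0.500 nM

0.500 nM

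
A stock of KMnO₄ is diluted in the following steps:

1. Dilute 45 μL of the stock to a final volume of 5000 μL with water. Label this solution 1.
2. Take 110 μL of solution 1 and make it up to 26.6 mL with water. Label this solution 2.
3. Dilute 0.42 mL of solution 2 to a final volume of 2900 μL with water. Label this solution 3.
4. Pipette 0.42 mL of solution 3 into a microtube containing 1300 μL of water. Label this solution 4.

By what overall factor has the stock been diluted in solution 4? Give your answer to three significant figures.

7.60 × 10^5

Step 1: 45 μL brought to 5000 μL → factor 5000/45 = 111.11
Step 2: 110 μL brought to 26.6 mL → factor 26600/110 = 241.82
Step 3: 0.42 mL brought to 2900 μL → factor 2.9/0.42 = 6.9048
Step 4: 0.42 mL + 1300 μL = 1.72 mL total → factor 1.72/0.42 = 4.0952
Overall dilution factor = 111.11 × 241.82 × 6.9048 × 4.0952 = 7.5976 × 10^5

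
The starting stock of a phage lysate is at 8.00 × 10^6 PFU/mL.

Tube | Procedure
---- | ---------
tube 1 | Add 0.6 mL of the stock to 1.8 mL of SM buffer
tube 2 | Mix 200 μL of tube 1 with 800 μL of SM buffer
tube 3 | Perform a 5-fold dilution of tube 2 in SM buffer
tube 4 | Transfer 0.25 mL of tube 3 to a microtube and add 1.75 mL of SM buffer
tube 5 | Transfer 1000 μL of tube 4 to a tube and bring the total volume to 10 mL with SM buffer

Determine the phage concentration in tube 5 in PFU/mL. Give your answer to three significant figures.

Step 1: 0.6 mL + 1.8 mL = 2.4 mL total → factor 2.4/0.6 = 4
Step 2: 200 μL + 800 μL = 1000 μL total → factor 1000/200 = 5
Step 3: 5-fold → factor 5
Step 4: 0.25 mL + 1.75 mL = 2 mL total → factor 2/0.25 = 8
Step 5: 1000 μL brought to 10 mL → factor 10000/1000 = 10
Overall dilution factor = 4 × 5 × 5 × 8 × 10 = 8000
Final = 8.00 × 10^6 PFU/mL / 8000 = 1.00 × 10^3 PFU/mL

1.00 × 10^3 PFU/mL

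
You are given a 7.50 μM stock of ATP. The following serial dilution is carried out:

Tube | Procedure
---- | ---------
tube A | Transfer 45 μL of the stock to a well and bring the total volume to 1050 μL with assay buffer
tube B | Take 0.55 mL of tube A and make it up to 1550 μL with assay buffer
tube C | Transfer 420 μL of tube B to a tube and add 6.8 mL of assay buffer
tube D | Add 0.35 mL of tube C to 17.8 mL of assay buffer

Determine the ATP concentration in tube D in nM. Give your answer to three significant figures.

Step 1: 45 μL brought to 1050 μL → factor 1050/45 = 23.333
Step 2: 0.55 mL brought to 1550 μL → factor 1.55/0.55 = 2.8182
Step 3: 420 μL + 6.8 mL = 7220 μL total → factor 7220/420 = 17.19
Step 4: 0.35 mL + 17.8 mL = 18.15 mL total → factor 18.15/0.35 = 51.857
Overall dilution factor = 23.333 × 2.8182 × 17.19 × 51.857 = 58620
Final = 7.50 μM / 58620 = 0.0001279 μM = 0.128 nM

0.128 nM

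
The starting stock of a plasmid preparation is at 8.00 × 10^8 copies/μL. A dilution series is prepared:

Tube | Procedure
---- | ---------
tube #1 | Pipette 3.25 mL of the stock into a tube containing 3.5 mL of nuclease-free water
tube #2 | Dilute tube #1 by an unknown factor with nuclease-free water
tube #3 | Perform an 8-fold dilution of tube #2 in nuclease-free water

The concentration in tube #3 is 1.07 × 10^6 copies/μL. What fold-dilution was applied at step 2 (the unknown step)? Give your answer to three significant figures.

Step 1: 3.25 mL + 3.5 mL = 6.75 mL total → factor 6.75/3.25 = 2.0769
Step 2: unknown factor x
Step 3: 8-fold → factor 8
Product of known-step factors = 16.615
Overall factor = 8.00 × 10^8 copies/μL / (1.07 × 10^6 copies/μL) = 747.66
x = 747.66 / 16.615 = 45.0

45.0-fold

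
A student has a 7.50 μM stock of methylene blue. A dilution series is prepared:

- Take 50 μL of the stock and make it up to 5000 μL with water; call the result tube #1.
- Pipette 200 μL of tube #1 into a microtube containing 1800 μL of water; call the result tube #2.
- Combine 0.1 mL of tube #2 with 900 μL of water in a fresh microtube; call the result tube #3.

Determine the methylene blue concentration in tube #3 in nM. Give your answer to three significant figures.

0.750 nM

Step 1: 50 μL brought to 5000 μL → factor 5000/50 = 100
Step 2: 200 μL + 1800 μL = 2000 μL total → factor 2000/200 = 10
Step 3: 0.1 mL + 900 μL = 1 mL total → factor 1/0.1 = 10
Overall dilution factor = 100 × 10 × 10 = 10000
Final = 7.50 μM / 10000 = 0.0007500 μM = 0.750 nM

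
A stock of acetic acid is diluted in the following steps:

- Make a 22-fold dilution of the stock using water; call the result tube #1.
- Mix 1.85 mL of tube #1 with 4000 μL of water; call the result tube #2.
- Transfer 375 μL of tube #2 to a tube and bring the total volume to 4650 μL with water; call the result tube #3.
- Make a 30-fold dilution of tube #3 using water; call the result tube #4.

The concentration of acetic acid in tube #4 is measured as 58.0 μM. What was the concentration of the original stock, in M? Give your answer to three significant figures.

1.50 M

Step 1: 22-fold → factor 22
Step 2: 1.85 mL + 4000 μL = 5.85 mL total → factor 5.85/1.85 = 3.1622
Step 3: 375 μL brought to 4650 μL → factor 4650/375 = 12.4
Step 4: 30-fold → factor 30
Overall dilution factor = 22 × 3.1622 × 12.4 × 30 = 25879
Stock = 58.0 μM × 25879 = 1.501 × 10^6 μM = 1.50 M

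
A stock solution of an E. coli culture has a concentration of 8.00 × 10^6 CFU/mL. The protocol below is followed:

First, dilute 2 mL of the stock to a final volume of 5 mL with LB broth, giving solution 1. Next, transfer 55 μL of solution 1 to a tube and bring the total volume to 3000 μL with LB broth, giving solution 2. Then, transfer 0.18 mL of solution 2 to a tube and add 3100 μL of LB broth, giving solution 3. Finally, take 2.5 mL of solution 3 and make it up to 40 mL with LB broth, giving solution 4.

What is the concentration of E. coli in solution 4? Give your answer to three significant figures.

Step 1: 2 mL brought to 5 mL → factor 5/2 = 2.5
Step 2: 55 μL brought to 3000 μL → factor 3000/55 = 54.545
Step 3: 0.18 mL + 3100 μL = 3.28 mL total → factor 3.28/0.18 = 18.222
Step 4: 2.5 mL brought to 40 mL → factor 40/2.5 = 16
Dilution factor through solution 4 = 2.5 × 54.545 × 18.222 × 16 = 39758
[solution 4] = 8.00 × 10^6 CFU/mL / 39758 = 201 CFU/mL

201 CFU/mL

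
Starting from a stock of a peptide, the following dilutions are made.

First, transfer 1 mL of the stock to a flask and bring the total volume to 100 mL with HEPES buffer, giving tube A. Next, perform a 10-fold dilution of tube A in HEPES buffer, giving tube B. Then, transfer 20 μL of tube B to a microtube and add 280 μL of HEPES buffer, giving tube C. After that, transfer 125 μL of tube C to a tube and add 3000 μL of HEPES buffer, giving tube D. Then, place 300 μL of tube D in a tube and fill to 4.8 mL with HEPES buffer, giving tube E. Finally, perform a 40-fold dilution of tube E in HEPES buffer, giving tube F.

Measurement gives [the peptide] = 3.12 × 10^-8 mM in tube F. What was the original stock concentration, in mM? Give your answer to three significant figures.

7.49 mM

Step 1: 1 mL brought to 100 mL → factor 100/1 = 100
Step 2: 10-fold → factor 10
Step 3: 20 μL + 280 μL = 300 μL total → factor 300/20 = 15
Step 4: 125 μL + 3000 μL = 3125 μL total → factor 3125/125 = 25
Step 5: 300 μL brought to 4.8 mL → factor 4800/300 = 16
Step 6: 40-fold → factor 40
Overall dilution factor = 100 × 10 × 15 × 25 × 16 × 40 = 2.4 × 10^8
Stock = 3.12 × 10^-8 mM × 2.4 × 10^8 = 7.49 mM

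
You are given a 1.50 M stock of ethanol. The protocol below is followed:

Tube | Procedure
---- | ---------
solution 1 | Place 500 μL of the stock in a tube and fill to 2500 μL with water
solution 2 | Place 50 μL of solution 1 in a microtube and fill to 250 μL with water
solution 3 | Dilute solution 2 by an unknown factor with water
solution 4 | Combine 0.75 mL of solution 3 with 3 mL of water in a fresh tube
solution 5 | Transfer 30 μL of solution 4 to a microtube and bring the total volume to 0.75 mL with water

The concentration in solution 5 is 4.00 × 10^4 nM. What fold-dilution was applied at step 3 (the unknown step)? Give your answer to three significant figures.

12.0-fold

Step 1: 500 μL brought to 2500 μL → factor 2500/500 = 5
Step 2: 50 μL brought to 250 μL → factor 250/50 = 5
Step 3: unknown factor x
Step 4: 0.75 mL + 3 mL = 3.75 mL total → factor 3.75/0.75 = 5
Step 5: 30 μL brought to 0.75 mL → factor 750/30 = 25
Product of known-step factors = 3125
Overall factor = 1.50 M / (4.00 × 10^4 nM) = 37500
x = 37500 / 3125 = 12.0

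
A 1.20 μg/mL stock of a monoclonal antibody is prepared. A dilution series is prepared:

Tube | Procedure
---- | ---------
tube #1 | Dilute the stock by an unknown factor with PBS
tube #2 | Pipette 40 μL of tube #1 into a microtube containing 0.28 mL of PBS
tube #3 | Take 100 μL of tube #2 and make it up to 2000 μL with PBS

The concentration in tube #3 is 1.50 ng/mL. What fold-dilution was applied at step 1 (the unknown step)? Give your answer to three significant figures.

Step 1: unknown factor x
Step 2: 40 μL + 0.28 mL = 320 μL total → factor 320/40 = 8
Step 3: 100 μL brought to 2000 μL → factor 2000/100 = 20
Product of known-step factors = 160
Overall factor = 1.20 μg/mL / (1.50 ng/mL) = 800
x = 800 / 160 = 5.00

5.00-fold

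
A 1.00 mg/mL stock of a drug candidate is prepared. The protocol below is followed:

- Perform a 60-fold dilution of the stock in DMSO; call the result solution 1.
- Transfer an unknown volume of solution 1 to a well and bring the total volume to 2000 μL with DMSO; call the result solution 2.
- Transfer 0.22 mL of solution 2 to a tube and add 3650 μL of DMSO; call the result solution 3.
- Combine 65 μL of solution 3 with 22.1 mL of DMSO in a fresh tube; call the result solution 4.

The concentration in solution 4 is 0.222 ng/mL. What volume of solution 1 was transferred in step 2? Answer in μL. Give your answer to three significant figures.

160 μL

Step 1: 60-fold → factor 60
Step 2: v brought to 2000 μL → factor = 2000 μL/v
Step 3: 0.22 mL + 3650 μL = 3.87 mL total → factor 3.87/0.22 = 17.591
Step 4: 65 μL + 22.1 mL = 22165 μL total → factor 22165/65 = 341
Product of known-step factors = 3.5991 × 10^5
Overall factor = 1.00 mg/mL / (0.222 ng/mL) = 4.5045 × 10^6
Step-2 factor = 4.5045 × 10^6 / 3.5991 × 10^5 = 12.516
v = 2000 μL / 12.516 = 160 μL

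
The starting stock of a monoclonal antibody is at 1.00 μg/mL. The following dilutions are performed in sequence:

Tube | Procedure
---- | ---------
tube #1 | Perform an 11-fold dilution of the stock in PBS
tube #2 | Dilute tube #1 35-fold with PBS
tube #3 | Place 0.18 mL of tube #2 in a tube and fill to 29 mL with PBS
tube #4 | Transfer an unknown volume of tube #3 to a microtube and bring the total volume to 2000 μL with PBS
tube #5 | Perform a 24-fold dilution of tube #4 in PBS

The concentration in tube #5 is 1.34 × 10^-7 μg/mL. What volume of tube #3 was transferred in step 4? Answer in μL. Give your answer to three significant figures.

399 μL

Step 1: 11-fold → factor 11
Step 2: 35-fold → factor 35
Step 3: 0.18 mL brought to 29 mL → factor 29/0.18 = 161.11
Step 4: v brought to 2000 μL → factor = 2000 μL/v
Step 5: 24-fold → factor 24
Product of known-step factors = 1.4887 × 10^6
Overall factor = 1.00 μg/mL / (1.34 × 10^-7 μg/mL) = 7.4627 × 10^6
Step-4 factor = 7.4627 × 10^6 / 1.4887 × 10^6 = 5.013
v = 2000 μL / 5.013 = 399 μL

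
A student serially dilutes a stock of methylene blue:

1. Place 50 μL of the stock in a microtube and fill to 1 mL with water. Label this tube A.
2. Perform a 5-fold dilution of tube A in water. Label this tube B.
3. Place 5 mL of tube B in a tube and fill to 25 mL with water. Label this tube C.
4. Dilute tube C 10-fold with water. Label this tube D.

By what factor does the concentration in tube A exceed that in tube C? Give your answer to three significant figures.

25.0

Step 1: 50 μL brought to 1 mL → factor 1000/50 = 20
Step 2: 5-fold → factor 5
Step 3: 5 mL brought to 25 mL → factor 25/5 = 5
Dilution factor to tube A = 20; to tube C = 500
[tube A]/[tube C] = (factor to tube C)/(factor to tube A) = 500/20 = 25.0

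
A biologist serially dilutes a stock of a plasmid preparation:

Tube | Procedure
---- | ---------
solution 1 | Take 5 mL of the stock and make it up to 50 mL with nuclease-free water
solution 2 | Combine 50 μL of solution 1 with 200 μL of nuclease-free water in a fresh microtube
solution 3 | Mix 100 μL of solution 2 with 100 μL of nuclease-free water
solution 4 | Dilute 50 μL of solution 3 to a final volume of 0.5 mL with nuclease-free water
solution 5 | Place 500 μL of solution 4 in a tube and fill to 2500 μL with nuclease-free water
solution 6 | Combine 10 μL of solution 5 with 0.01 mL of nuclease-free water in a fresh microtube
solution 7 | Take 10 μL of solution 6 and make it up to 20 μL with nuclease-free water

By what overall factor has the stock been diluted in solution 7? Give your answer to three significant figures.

Step 1: 5 mL brought to 50 mL → factor 50/5 = 10
Step 2: 50 μL + 200 μL = 250 μL total → factor 250/50 = 5
Step 3: 100 μL + 100 μL = 200 μL total → factor 200/100 = 2
Step 4: 50 μL brought to 0.5 mL → factor 500/50 = 10
Step 5: 500 μL brought to 2500 μL → factor 2500/500 = 5
Step 6: 10 μL + 0.01 mL = 20 μL total → factor 20/10 = 2
Step 7: 10 μL brought to 20 μL → factor 20/10 = 2
Overall dilution factor = 10 × 5 × 2 × 10 × 5 × 2 × 2 = 20000

2.00 × 10^4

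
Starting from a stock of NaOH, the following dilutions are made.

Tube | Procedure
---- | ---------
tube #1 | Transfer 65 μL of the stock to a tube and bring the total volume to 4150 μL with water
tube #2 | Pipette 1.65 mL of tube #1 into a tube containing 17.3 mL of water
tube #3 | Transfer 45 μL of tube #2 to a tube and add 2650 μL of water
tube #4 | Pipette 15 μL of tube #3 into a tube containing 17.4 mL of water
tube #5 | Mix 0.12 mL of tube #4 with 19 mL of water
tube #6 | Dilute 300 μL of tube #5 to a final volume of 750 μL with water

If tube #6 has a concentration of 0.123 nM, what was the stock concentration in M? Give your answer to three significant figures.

Step 1: 65 μL brought to 4150 μL → factor 4150/65 = 63.846
Step 2: 1.65 mL + 17.3 mL = 18.95 mL total → factor 18.95/1.65 = 11.485
Step 3: 45 μL + 2650 μL = 2695 μL total → factor 2695/45 = 59.889
Step 4: 15 μL + 17.4 mL = 17415 μL total → factor 17415/15 = 1161
Step 5: 0.12 mL + 19 mL = 19.12 mL total → factor 19.12/0.12 = 159.33
Step 6: 300 μL brought to 750 μL → factor 750/300 = 2.5
Overall dilution factor = 63.846 × 11.485 × 59.889 × 1161 × 159.33 × 2.5 = 2.0309 × 10^10
Stock = 0.123 nM × 2.0309 × 10^10 = 2.498 × 10^9 nM = 2.50 M

2.50 M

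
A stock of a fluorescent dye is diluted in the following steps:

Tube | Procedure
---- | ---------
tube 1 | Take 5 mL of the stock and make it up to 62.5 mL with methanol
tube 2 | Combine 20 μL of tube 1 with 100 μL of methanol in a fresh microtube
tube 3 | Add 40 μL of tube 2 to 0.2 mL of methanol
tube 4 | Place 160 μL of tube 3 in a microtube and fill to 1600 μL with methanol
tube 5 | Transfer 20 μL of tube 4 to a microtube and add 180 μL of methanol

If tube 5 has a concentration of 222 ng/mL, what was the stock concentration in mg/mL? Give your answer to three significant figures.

Step 1: 5 mL brought to 62.5 mL → factor 62.5/5 = 12.5
Step 2: 20 μL + 100 μL = 120 μL total → factor 120/20 = 6
Step 3: 40 μL + 0.2 mL = 240 μL total → factor 240/40 = 6
Step 4: 160 μL brought to 1600 μL → factor 1600/160 = 10
Step 5: 20 μL + 180 μL = 200 μL total → factor 200/20 = 10
Overall dilution factor = 12.5 × 6 × 6 × 10 × 10 = 45000
Stock = 222 ng/mL × 45000 = 9.990 × 10^6 ng/mL = 9.99 mg/mL

9.99 mg/mL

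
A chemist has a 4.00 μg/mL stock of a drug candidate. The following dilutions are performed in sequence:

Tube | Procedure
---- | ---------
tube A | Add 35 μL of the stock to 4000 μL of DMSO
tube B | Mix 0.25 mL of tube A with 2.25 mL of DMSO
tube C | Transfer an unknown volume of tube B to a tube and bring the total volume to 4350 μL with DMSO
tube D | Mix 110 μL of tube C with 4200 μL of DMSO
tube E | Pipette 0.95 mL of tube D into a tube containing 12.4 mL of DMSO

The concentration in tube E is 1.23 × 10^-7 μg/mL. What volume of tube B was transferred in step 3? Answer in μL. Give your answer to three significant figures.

84.9 μL

Step 1: 35 μL + 4000 μL = 4035 μL total → factor 4035/35 = 115.29
Step 2: 0.25 mL + 2.25 mL = 2.5 mL total → factor 2.5/0.25 = 10
Step 3: v brought to 4350 μL → factor = 4350 μL/v
Step 4: 110 μL + 4200 μL = 4310 μL total → factor 4310/110 = 39.182
Step 5: 0.95 mL + 12.4 mL = 13.35 mL total → factor 13.35/0.95 = 14.053
Product of known-step factors = 6.3477 × 10^5
Overall factor = 4.00 μg/mL / (1.23 × 10^-7 μg/mL) = 3.252 × 10^7
Step-3 factor = 3.252 × 10^7 / 6.3477 × 10^5 = 51.232
v = 4350 μL / 51.232 = 84.9 μL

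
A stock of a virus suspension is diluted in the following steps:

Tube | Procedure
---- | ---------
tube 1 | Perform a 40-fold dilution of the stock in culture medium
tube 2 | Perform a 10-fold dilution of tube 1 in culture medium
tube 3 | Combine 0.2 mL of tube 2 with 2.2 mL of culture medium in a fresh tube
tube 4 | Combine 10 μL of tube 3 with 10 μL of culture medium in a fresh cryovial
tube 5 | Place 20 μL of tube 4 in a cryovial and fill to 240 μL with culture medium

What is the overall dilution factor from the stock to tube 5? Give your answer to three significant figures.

1.15 × 10^5

Step 1: 40-fold → factor 40
Step 2: 10-fold → factor 10
Step 3: 0.2 mL + 2.2 mL = 2.4 mL total → factor 2.4/0.2 = 12
Step 4: 10 μL + 10 μL = 20 μL total → factor 20/10 = 2
Step 5: 20 μL brought to 240 μL → factor 240/20 = 12
Overall dilution factor = 40 × 10 × 12 × 2 × 12 = 1.152 × 10^5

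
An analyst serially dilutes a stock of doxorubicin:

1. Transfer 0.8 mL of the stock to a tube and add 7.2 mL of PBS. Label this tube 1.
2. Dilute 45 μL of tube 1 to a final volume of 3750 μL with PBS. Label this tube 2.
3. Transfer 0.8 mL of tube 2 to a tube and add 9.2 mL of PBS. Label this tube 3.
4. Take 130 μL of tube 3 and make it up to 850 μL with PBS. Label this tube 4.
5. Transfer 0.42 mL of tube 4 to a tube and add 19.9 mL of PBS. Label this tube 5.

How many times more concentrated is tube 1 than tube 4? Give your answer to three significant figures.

Step 1: 0.8 mL + 7.2 mL = 8 mL total → factor 8/0.8 = 10
Step 2: 45 μL brought to 3750 μL → factor 3750/45 = 83.333
Step 3: 0.8 mL + 9.2 mL = 10 mL total → factor 10/0.8 = 12.5
Step 4: 130 μL brought to 850 μL → factor 850/130 = 6.5385
Dilution factor to tube 1 = 10; to tube 4 = 68109
[tube 1]/[tube 4] = (factor to tube 4)/(factor to tube 1) = 68109/10 = 6.81 × 10^3

6.81 × 10^3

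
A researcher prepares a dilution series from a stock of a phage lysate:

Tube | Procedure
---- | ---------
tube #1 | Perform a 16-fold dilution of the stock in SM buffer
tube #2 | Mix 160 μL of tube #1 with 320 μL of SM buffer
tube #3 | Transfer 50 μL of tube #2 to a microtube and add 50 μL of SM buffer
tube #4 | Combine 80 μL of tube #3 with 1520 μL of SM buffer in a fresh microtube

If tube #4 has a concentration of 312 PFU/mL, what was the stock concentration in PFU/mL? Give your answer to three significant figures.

Step 1: 16-fold → factor 16
Step 2: 160 μL + 320 μL = 480 μL total → factor 480/160 = 3
Step 3: 50 μL + 50 μL = 100 μL total → factor 100/50 = 2
Step 4: 80 μL + 1520 μL = 1600 μL total → factor 1600/80 = 20
Overall dilution factor = 16 × 3 × 2 × 20 = 1920
Stock = 312 PFU/mL × 1920 = 5.99 × 10^5 PFU/mL

5.99 × 10^5 PFU/mL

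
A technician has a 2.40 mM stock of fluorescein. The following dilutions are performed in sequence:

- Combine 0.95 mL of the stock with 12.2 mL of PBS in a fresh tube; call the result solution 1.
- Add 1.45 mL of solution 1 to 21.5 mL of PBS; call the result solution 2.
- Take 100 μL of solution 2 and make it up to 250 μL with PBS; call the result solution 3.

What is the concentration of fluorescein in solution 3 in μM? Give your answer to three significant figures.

4.38 μM

Step 1: 0.95 mL + 12.2 mL = 13.15 mL total → factor 13.15/0.95 = 13.842
Step 2: 1.45 mL + 21.5 mL = 22.95 mL total → factor 22.95/1.45 = 15.828
Step 3: 100 μL brought to 250 μL → factor 250/100 = 2.5
Overall dilution factor = 13.842 × 15.828 × 2.5 = 547.72
Final = 2.40 mM / 547.72 = 0.004382 mM = 4.38 μM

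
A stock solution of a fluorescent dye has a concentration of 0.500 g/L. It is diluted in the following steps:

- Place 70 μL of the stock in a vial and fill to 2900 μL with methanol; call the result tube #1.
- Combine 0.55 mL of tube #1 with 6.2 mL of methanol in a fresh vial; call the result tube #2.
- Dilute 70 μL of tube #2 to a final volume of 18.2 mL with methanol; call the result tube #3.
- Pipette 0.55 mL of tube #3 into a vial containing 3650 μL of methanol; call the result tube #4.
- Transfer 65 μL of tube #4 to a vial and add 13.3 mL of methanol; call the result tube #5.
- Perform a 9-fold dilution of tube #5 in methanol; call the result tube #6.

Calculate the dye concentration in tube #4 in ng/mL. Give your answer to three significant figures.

0.495 ng/mL

Step 1: 70 μL brought to 2900 μL → factor 2900/70 = 41.429
Step 2: 0.55 mL + 6.2 mL = 6.75 mL total → factor 6.75/0.55 = 12.273
Step 3: 70 μL brought to 18.2 mL → factor 18200/70 = 260
Step 4: 0.55 mL + 3650 μL = 4.2 mL total → factor 4.2/0.55 = 7.6364
Dilution factor through tube #4 = 41.429 × 12.273 × 260 × 7.6364 = 1.0095 × 10^6
[tube #4] = 0.500 g/L / 1.0095 × 10^6 = 4.953 × 10^-7 g/L = 0.495 ng/mL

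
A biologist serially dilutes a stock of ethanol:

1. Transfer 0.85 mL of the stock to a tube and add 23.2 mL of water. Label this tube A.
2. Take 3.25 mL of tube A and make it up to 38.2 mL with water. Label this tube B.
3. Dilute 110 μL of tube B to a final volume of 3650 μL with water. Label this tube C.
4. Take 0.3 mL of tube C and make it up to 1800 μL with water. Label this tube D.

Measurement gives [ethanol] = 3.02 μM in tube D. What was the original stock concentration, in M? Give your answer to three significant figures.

0.200 M

Step 1: 0.85 mL + 23.2 mL = 24.05 mL total → factor 24.05/0.85 = 28.294
Step 2: 3.25 mL brought to 38.2 mL → factor 38.2/3.25 = 11.754
Step 3: 110 μL brought to 3650 μL → factor 3650/110 = 33.182
Step 4: 0.3 mL brought to 1800 μL → factor 1.8/0.3 = 6
Overall dilution factor = 28.294 × 11.754 × 33.182 × 6 = 66211
Stock = 3.02 μM × 66211 = 2.000 × 10^5 μM = 0.200 M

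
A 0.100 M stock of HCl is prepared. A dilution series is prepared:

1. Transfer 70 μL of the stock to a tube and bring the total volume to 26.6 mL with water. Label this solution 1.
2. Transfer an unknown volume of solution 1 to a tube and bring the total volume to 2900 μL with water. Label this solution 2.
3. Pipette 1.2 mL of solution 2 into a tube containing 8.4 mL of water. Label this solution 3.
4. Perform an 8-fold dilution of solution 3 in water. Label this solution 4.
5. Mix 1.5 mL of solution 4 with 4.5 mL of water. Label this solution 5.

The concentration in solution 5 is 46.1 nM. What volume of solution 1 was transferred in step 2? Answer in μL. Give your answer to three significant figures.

130 μL

Step 1: 70 μL brought to 26.6 mL → factor 26600/70 = 380
Step 2: v brought to 2900 μL → factor = 2900 μL/v
Step 3: 1.2 mL + 8.4 mL = 9.6 mL total → factor 9.6/1.2 = 8
Step 4: 8-fold → factor 8
Step 5: 1.5 mL + 4.5 mL = 6 mL total → factor 6/1.5 = 4
Product of known-step factors = 97280
Overall factor = 0.100 M / (46.1 nM) = 2.1692 × 10^6
Step-2 factor = 2.1692 × 10^6 / 97280 = 22.298
v = 2900 μL / 22.298 = 130 μL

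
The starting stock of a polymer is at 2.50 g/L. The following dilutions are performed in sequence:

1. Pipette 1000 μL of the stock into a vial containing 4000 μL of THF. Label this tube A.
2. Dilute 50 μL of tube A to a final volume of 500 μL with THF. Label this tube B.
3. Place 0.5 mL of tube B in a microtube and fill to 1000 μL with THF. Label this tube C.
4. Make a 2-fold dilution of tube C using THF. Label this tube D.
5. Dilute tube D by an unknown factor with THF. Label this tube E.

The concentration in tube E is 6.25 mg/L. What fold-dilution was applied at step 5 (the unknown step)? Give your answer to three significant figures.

2.00-fold

Step 1: 1000 μL + 4000 μL = 5000 μL total → factor 5000/1000 = 5
Step 2: 50 μL brought to 500 μL → factor 500/50 = 10
Step 3: 0.5 mL brought to 1000 μL → factor 1/0.5 = 2
Step 4: 2-fold → factor 2
Step 5: unknown factor x
Product of known-step factors = 200
Overall factor = 2.50 g/L / (6.25 mg/L) = 400
x = 400 / 200 = 2.00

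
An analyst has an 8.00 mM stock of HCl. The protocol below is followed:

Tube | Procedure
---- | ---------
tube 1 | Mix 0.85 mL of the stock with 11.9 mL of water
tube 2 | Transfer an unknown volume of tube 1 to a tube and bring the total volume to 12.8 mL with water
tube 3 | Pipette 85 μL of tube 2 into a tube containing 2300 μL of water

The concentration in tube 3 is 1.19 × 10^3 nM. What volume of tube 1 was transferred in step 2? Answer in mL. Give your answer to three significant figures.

0.801 mL

Step 1: 0.85 mL + 11.9 mL = 12.75 mL total → factor 12.75/0.85 = 15
Step 2: v brought to 12.8 mL → factor = 12.8 mL/v
Step 3: 85 μL + 2300 μL = 2385 μL total → factor 2385/85 = 28.059
Product of known-step factors = 420.88
Overall factor = 8.00 mM / (1.19 × 10^3 nM) = 6722.7
Step-2 factor = 6722.7 / 420.88 = 15.973
v = 12.8 mL / 15.973 = 0.801 mL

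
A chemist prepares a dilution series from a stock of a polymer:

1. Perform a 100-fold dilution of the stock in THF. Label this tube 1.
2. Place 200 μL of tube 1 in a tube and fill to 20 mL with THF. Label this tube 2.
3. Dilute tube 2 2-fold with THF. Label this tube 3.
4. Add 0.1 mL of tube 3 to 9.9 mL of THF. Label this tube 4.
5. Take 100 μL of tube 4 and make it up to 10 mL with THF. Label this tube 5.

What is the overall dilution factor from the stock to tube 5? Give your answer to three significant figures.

2.00 × 10^8

Step 1: 100-fold → factor 100
Step 2: 200 μL brought to 20 mL → factor 20000/200 = 100
Step 3: 2-fold → factor 2
Step 4: 0.1 mL + 9.9 mL = 10 mL total → factor 10/0.1 = 100
Step 5: 100 μL brought to 10 mL → factor 10000/100 = 100
Overall dilution factor = 100 × 100 × 2 × 100 × 100 = 2 × 10^8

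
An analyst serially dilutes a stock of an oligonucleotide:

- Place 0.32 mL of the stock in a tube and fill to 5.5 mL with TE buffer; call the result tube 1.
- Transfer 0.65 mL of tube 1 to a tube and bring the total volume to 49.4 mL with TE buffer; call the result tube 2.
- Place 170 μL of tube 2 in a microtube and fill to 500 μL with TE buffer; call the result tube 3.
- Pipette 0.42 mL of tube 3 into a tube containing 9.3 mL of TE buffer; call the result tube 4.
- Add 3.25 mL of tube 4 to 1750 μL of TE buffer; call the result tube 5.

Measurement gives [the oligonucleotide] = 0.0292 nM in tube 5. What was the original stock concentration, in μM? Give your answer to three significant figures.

3.99 μM

Step 1: 0.32 mL brought to 5.5 mL → factor 5.5/0.32 = 17.188
Step 2: 0.65 mL brought to 49.4 mL → factor 49.4/0.65 = 76
Step 3: 170 μL brought to 500 μL → factor 500/170 = 2.9412
Step 4: 0.42 mL + 9.3 mL = 9.72 mL total → factor 9.72/0.42 = 23.143
Step 5: 3.25 mL + 1750 μL = 5 mL total → factor 5/3.25 = 1.5385
Overall dilution factor = 17.188 × 76 × 2.9412 × 23.143 × 1.5385 = 1.3679 × 10^5
Stock = 0.0292 nM × 1.3679 × 10^5 = 3994 nM = 3.99 μM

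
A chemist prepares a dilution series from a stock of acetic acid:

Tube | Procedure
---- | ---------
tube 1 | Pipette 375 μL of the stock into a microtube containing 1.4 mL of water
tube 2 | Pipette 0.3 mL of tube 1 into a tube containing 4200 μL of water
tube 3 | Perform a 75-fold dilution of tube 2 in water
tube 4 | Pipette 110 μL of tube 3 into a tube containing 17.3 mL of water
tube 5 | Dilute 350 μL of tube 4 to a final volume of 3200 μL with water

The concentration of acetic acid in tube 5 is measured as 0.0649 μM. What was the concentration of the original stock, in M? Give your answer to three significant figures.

Step 1: 375 μL + 1.4 mL = 1775 μL total → factor 1775/375 = 4.7333
Step 2: 0.3 mL + 4200 μL = 4.5 mL total → factor 4.5/0.3 = 15
Step 3: 75-fold → factor 75
Step 4: 110 μL + 17.3 mL = 17410 μL total → factor 17410/110 = 158.27
Step 5: 350 μL brought to 3200 μL → factor 3200/350 = 9.1429
Overall dilution factor = 4.7333 × 15 × 75 × 158.27 × 9.1429 = 7.7056 × 10^6
Stock = 0.0649 μM × 7.7056 × 10^6 = 5.001 × 10^5 μM = 0.500 M

0.500 M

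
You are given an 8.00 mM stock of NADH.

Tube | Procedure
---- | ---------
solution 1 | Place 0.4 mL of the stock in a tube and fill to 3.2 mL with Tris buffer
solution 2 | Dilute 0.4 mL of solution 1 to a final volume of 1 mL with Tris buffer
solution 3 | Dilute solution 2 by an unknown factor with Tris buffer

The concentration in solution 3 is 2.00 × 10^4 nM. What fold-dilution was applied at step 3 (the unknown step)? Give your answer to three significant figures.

20.0-fold

Step 1: 0.4 mL brought to 3.2 mL → factor 3.2/0.4 = 8
Step 2: 0.4 mL brought to 1 mL → factor 1/0.4 = 2.5
Step 3: unknown factor x
Product of known-step factors = 20
Overall factor = 8.00 mM / (2.00 × 10^4 nM) = 400
x = 400 / 20 = 20.0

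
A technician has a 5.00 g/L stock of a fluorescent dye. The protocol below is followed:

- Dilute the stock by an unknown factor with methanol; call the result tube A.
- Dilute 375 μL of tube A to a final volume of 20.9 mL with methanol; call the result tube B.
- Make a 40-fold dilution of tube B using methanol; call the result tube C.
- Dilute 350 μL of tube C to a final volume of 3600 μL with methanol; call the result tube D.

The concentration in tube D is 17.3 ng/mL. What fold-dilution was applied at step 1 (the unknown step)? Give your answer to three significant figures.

Step 1: unknown factor x
Step 2: 375 μL brought to 20.9 mL → factor 20900/375 = 55.733
Step 3: 40-fold → factor 40
Step 4: 350 μL brought to 3600 μL → factor 3600/350 = 10.286
Product of known-step factors = 22930
Overall factor = 5.00 g/L / (17.3 ng/mL) = 2.8902 × 10^5
x = 2.8902 × 10^5 / 22930 = 12.6

12.6-fold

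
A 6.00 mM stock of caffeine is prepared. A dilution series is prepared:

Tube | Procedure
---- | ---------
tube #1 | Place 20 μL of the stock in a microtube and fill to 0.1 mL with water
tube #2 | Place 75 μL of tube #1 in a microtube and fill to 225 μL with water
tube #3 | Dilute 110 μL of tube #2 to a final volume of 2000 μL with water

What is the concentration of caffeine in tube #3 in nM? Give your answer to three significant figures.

Step 1: 20 μL brought to 0.1 mL → factor 100/20 = 5
Step 2: 75 μL brought to 225 μL → factor 225/75 = 3
Step 3: 110 μL brought to 2000 μL → factor 2000/110 = 18.182
Overall dilution factor = 5 × 3 × 18.182 = 272.73
Final = 6.00 mM / 272.73 = 0.02200 mM = 2.20 × 10^4 nM

2.20 × 10^4 nM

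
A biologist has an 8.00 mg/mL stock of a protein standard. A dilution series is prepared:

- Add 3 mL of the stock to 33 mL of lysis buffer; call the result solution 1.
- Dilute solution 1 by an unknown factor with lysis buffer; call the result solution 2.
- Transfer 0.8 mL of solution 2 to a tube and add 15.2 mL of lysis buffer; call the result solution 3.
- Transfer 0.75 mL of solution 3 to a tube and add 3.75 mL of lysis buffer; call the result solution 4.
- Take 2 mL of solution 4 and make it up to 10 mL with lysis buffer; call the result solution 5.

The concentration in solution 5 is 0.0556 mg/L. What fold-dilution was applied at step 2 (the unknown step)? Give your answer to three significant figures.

20.0-fold

Step 1: 3 mL + 33 mL = 36 mL total → factor 36/3 = 12
Step 2: unknown factor x
Step 3: 0.8 mL + 15.2 mL = 16 mL total → factor 16/0.8 = 20
Step 4: 0.75 mL + 3.75 mL = 4.5 mL total → factor 4.5/0.75 = 6
Step 5: 2 mL brought to 10 mL → factor 10/2 = 5
Product of known-step factors = 7200
Overall factor = 8.00 mg/mL / (0.0556 mg/L) = 1.4388 × 10^5
x = 1.4388 × 10^5 / 7200 = 20.0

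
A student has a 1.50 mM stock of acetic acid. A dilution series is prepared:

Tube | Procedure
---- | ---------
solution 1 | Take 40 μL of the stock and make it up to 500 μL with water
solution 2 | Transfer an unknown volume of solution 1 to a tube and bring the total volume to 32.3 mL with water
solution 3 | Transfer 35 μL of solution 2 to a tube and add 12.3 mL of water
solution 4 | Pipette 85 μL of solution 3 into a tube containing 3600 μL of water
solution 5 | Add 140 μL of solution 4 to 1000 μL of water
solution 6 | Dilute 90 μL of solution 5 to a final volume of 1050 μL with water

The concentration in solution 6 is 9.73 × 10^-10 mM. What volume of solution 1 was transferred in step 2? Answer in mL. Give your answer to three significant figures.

0.380 mL

Step 1: 40 μL brought to 500 μL → factor 500/40 = 12.5
Step 2: v brought to 32.3 mL → factor = 32.3 mL/v
Step 3: 35 μL + 12.3 mL = 12335 μL total → factor 12335/35 = 352.43
Step 4: 85 μL + 3600 μL = 3685 μL total → factor 3685/85 = 43.353
Step 5: 140 μL + 1000 μL = 1140 μL total → factor 1140/140 = 8.1429
Step 6: 90 μL brought to 1050 μL → factor 1050/90 = 11.667
Product of known-step factors = 1.8144 × 10^7
Overall factor = 1.50 mM / (9.73 × 10^-10 mM) = 1.5416 × 10^9
Step-2 factor = 1.5416 × 10^9 / 1.8144 × 10^7 = 84.968
v = 32.3 mL / 84.968 = 0.380 mL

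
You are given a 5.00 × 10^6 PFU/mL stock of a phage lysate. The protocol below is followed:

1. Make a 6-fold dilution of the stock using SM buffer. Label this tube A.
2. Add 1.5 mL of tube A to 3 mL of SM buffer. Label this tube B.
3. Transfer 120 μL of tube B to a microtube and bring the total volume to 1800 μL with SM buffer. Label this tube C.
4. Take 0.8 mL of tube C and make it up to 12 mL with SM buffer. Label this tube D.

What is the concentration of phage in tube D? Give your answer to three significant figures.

1.23 × 10^3 PFU/mL

Step 1: 6-fold → factor 6
Step 2: 1.5 mL + 3 mL = 4.5 mL total → factor 4.5/1.5 = 3
Step 3: 120 μL brought to 1800 μL → factor 1800/120 = 15
Step 4: 0.8 mL brought to 12 mL → factor 12/0.8 = 15
Overall dilution factor = 6 × 3 × 15 × 15 = 4050
Final = 5.00 × 10^6 PFU/mL / 4050 = 1.23 × 10^3 PFU/mL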